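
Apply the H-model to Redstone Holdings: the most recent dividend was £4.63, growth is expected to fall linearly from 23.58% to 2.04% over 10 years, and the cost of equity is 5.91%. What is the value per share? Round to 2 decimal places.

£250.93

H-model: P₀ = D₀[(1+g_L) + H(g_S−g_L)]/(r−g_L), with H = 10/2 = 5.
P₀ = 4.63 × [(1+0.0204) + 5×(0.2358−0.0204)] / (0.0591−0.0204)
   = 4.63 × 2.0974 / 0.0387 = 250.9293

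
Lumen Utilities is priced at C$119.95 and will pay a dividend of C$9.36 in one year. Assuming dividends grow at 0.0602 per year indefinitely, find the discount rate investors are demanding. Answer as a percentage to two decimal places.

Rearranging the constant-growth DDM: r = D₁/P₀ + g.
r = 9.3600 / 119.95 + 0.0602 = 0.07803 + 0.0602 = 0.13823

13.82%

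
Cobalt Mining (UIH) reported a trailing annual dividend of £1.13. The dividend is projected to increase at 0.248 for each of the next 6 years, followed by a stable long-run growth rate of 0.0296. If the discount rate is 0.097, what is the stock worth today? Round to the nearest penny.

£48.33

Two-stage DDM. Project D₁…D_6 at 0.248, terminal growth 0.0296, discount at r = 0.097.
D_1 = 1.4102
D_2 = 1.7600
D_3 = 2.1965
D_4 = 2.7412
D_5 = 3.4210
D_6 = 4.2694
Terminal value at t=6: TV = D_7/(r−g) = 4.3958/(0.097−0.0296) = 65.2191
P₀ = 1.4102/(1+0.097)^1 + 1.7600/(1+0.097)^2 + 2.1965/(1+0.097)^3 + 2.7412/(1+0.097)^4 + 3.4210/(1+0.097)^5 + 4.2694/(1+0.097)^6 + 65.2191/(1+0.097)^6 = 48.3305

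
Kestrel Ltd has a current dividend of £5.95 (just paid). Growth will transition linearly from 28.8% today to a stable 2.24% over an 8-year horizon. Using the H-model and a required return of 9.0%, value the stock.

£183.50

H-model: P₀ = D₀[(1+g_L) + H(g_S−g_L)]/(r−g_L), with H = 8/2 = 4.
P₀ = 5.95 × [(1+0.0224) + 4×(0.288−0.0224)] / (0.09−0.0224)
   = 5.95 × 2.0848 / 0.0676 = 183.4994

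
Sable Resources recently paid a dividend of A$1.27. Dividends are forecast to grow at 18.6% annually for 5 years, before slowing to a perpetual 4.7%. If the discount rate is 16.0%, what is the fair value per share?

A$19.94

Two-stage DDM. Project D₁…D_5 at 0.186, terminal growth 0.047, discount at r = 0.16.
D_1 = 1.5062
D_2 = 1.7864
D_3 = 2.1186
D_4 = 2.5127
D_5 = 2.9801
Terminal value at t=5: TV = D_6/(r−g) = 3.1201/(0.16−0.047) = 27.6118
P₀ = 1.5062/(1+0.16)^1 + 1.7864/(1+0.16)^2 + 2.1186/(1+0.16)^3 + 2.5127/(1+0.16)^4 + 2.9801/(1+0.16)^5 + 27.6118/(1+0.16)^5 = 19.9363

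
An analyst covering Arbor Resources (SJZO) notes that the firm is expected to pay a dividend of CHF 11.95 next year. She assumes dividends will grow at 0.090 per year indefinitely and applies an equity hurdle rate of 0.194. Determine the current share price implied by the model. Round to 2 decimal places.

CHF 114.90

Gordon growth model: P₀ = D₁/(r − g), with D₁ = 11.95 given directly.
P₀ = 11.9500 / (0.194 − 0.09) = 11.9500 / 0.104 = 114.9038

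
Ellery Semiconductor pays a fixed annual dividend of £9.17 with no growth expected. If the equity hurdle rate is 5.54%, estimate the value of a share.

£165.52

Zero-growth DDM (perpetuity): P₀ = D/r = 9.17 / 0.0554 = 165.5235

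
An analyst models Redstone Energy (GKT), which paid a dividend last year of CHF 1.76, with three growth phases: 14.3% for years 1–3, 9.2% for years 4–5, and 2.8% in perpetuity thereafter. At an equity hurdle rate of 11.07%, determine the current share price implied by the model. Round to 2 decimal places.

Three-stage DDM. Project D₁…D_5; terminal Gordon value at t=5 with g = 0.028; discount at r = 0.1107.
D_1 = 2.0117
D_2 = 2.2994
D_3 = 2.6282
D_4 = 2.8699
D_5 = 3.1340
TV_5 = 3.2217/(0.1107−0.028) = 38.9569
P₀ = Σ Dₜ/(1+r)ᵗ + TV_5/(1+r)^5 = 32.3791

CHF 32.38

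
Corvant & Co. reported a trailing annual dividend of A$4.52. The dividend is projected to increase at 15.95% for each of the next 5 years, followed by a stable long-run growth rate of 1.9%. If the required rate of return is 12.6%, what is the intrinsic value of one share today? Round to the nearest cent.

Two-stage DDM. Project D₁…D_5 at 0.1595, terminal growth 0.019, discount at r = 0.126.
D_1 = 5.2409
D_2 = 6.0769
D_3 = 7.0461
D_4 = 8.1700
D_5 = 9.4731
Terminal value at t=5: TV = D_6/(r−g) = 9.6531/(0.126−0.019) = 90.2158
P₀ = 5.2409/(1+0.126)^1 + 6.0769/(1+0.126)^2 + 7.0461/(1+0.126)^3 + 8.1700/(1+0.126)^4 + 9.4731/(1+0.126)^5 + 90.2158/(1+0.126)^5 = 74.5404

A$74.54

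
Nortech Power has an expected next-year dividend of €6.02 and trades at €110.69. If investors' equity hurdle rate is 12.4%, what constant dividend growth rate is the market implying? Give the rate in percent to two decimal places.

6.96%

From P₀ = D₁/(r − g), the implied growth is g = r − D₁/P₀.
g = 0.124 − 6.02/110.69 = 0.124 − 0.05439 = 0.06961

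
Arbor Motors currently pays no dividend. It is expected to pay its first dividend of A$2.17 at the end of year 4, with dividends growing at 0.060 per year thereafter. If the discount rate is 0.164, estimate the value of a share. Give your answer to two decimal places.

A$13.23

Deferred-dividend DDM. At t=3 the remaining stream is a growing perpetuity with first payment D_4 = 2.17.
V_3 = D_4/(r−g) = 2.17/(0.164−0.06) = 20.8654
P₀ = V_3/(1+r)^3 = 20.8654/(1+0.164)^3 = 13.2302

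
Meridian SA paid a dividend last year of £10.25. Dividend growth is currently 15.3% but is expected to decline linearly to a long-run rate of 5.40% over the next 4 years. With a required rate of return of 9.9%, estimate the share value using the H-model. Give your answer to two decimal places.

£285.18

H-model: P₀ = D₀[(1+g_L) + H(g_S−g_L)]/(r−g_L), with H = 4/2 = 2.
P₀ = 10.25 × [(1+0.054) + 2×(0.153−0.054)] / (0.099−0.054)
   = 10.25 × 1.2520 / 0.045 = 285.1778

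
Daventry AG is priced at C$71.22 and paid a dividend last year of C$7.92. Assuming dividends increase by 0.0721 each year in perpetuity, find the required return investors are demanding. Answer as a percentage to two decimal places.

19.13%

Rearranging the constant-growth DDM: r = D₁/P₀ + g.
D₁ = 7.92 × (1 + 0.0721) = 8.4910.
r = 8.4910 / 71.22 + 0.0721 = 0.11922 + 0.0721 = 0.19132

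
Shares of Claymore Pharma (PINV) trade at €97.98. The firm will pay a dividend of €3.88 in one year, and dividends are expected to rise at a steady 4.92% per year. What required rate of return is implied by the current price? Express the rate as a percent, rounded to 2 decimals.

8.88%

Rearranging the constant-growth DDM: r = D₁/P₀ + g.
r = 3.8800 / 97.98 + 0.0492 = 0.03960 + 0.0492 = 0.08880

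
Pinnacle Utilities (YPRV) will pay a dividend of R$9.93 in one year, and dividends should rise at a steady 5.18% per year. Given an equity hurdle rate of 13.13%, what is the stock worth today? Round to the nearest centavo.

Gordon growth model: P₀ = D₁/(r − g), with D₁ = 9.93 given directly.
P₀ = 9.9300 / (0.1313 − 0.0518) = 9.9300 / 0.0795 = 124.9057

R$124.91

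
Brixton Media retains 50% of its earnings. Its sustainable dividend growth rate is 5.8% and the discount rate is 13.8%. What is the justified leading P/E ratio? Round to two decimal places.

6.25

Payout ratio b = 1 − 0.50 = 0.50.
Justified leading P/E = b/(r−g) = 0.50/(0.138−0.058) = 6.2500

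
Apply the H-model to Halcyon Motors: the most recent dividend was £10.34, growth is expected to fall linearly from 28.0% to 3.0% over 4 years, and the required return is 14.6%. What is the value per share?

H-model: P₀ = D₀[(1+g_L) + H(g_S−g_L)]/(r−g_L), with H = 4/2 = 2.
P₀ = 10.34 × [(1+0.03) + 2×(0.28−0.03)] / (0.146−0.03)
   = 10.34 × 1.5300 / 0.116 = 136.3810

£136.38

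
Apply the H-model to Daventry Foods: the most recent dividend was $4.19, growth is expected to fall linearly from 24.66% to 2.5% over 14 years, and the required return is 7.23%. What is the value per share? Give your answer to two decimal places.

H-model: P₀ = D₀[(1+g_L) + H(g_S−g_L)]/(r−g_L), with H = 14/2 = 7.
P₀ = 4.19 × [(1+0.025) + 7×(0.2466−0.025)] / (0.0723−0.025)
   = 4.19 × 2.5762 / 0.0473 = 228.2088

$228.21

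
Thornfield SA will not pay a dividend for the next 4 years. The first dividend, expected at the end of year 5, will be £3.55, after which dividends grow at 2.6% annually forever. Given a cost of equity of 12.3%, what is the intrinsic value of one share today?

Deferred-dividend DDM. At t=4 the remaining stream is a growing perpetuity with first payment D_5 = 3.55.
V_4 = D_5/(r−g) = 3.55/(0.123−0.026) = 36.5979
P₀ = V_4/(1+r)^4 = 36.5979/(1+0.123)^4 = 23.0111

£23.01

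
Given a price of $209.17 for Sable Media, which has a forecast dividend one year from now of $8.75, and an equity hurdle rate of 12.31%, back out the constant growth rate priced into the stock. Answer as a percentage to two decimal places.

8.13%

From P₀ = D₁/(r − g), the implied growth is g = r − D₁/P₀.
g = 0.1231 − 8.75/209.17 = 0.1231 − 0.04183 = 0.08127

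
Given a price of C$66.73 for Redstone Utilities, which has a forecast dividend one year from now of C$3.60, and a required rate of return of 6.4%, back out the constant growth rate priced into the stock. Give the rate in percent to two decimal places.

From P₀ = D₁/(r − g), the implied growth is g = r − D₁/P₀.
g = 0.064 − 3.60/66.73 = 0.064 − 0.05395 = 0.01005

1.01%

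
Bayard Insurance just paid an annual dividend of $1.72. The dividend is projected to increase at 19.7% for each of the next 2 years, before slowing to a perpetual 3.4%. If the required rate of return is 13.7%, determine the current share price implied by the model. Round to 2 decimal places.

$22.85

Two-stage DDM. Project D₁…D_2 at 0.197, terminal growth 0.034, discount at r = 0.137.
D_1 = 2.0588
D_2 = 2.4644
Terminal value at t=2: TV = D_3/(r−g) = 2.5482/(0.137−0.034) = 24.7400
P₀ = 2.0588/(1+0.137)^1 + 2.4644/(1+0.137)^2 + 24.7400/(1+0.137)^2 = 22.8543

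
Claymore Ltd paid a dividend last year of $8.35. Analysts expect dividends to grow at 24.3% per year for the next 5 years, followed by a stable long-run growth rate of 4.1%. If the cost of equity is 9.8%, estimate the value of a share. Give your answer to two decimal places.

$345.04

Two-stage DDM. Project D₁…D_5 at 0.243, terminal growth 0.041, discount at r = 0.098.
D_1 = 10.3790
D_2 = 12.9012
D_3 = 16.0361
D_4 = 19.9329
D_5 = 24.7766
Terminal value at t=5: TV = D_6/(r−g) = 25.7925/(0.098−0.041) = 452.4994
P₀ = 10.3790/(1+0.098)^1 + 12.9012/(1+0.098)^2 + 16.0361/(1+0.098)^3 + 19.9329/(1+0.098)^4 + 24.7766/(1+0.098)^5 + 452.4994/(1+0.098)^5 = 345.0415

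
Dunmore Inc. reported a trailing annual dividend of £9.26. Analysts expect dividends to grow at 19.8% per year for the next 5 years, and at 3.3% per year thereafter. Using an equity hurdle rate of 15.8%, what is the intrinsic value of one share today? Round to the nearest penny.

Two-stage DDM. Project D₁…D_5 at 0.198, terminal growth 0.033, discount at r = 0.158.
D_1 = 11.0935
D_2 = 13.2900
D_3 = 15.9214
D_4 = 19.0738
D_5 = 22.8505
Terminal value at t=5: TV = D_6/(r−g) = 23.6045/(0.158−0.033) = 188.8363
P₀ = 11.0935/(1+0.158)^1 + 13.2900/(1+0.158)^2 + 15.9214/(1+0.158)^3 + 19.0738/(1+0.158)^4 + 22.8505/(1+0.158)^5 + 188.8363/(1+0.158)^5 = 142.0112

£142.01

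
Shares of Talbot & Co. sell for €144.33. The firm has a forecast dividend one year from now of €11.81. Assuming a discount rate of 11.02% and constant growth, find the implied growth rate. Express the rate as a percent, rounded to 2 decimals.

From P₀ = D₁/(r − g), the implied growth is g = r − D₁/P₀.
g = 0.1102 − 11.81/144.33 = 0.1102 − 0.08183 = 0.02837

2.84%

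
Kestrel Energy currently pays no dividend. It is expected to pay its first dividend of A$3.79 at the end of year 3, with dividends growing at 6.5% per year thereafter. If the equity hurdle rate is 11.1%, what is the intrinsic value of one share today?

Deferred-dividend DDM. At t=2 the remaining stream is a growing perpetuity with first payment D_3 = 3.79.
V_2 = D_3/(r−g) = 3.79/(0.111−0.065) = 82.3913
P₀ = V_2/(1+r)^2 = 82.3913/(1+0.111)^2 = 66.7503

A$66.75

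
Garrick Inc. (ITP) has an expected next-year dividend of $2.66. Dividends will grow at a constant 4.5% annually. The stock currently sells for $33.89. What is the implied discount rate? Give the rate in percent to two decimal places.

12.35%

Rearranging the constant-growth DDM: r = D₁/P₀ + g.
r = 2.6600 / 33.89 + 0.045 = 0.07849 + 0.045 = 0.12349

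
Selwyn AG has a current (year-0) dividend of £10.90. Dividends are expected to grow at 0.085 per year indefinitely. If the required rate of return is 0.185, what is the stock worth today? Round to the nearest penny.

Gordon growth model: P₀ = D₁/(r − g). D₁ = 10.90 × (1 + 0.085) = 11.8265.
P₀ = 11.8265 / (0.185 − 0.085) = 11.8265 / 0.1 = 118.2650

£118.27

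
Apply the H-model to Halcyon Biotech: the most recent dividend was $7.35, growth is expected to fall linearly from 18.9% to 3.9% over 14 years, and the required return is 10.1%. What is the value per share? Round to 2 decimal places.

H-model: P₀ = D₀[(1+g_L) + H(g_S−g_L)]/(r−g_L), with H = 14/2 = 7.
P₀ = 7.35 × [(1+0.039) + 7×(0.189−0.039)] / (0.101−0.039)
   = 7.35 × 2.0890 / 0.062 = 247.6476

$247.65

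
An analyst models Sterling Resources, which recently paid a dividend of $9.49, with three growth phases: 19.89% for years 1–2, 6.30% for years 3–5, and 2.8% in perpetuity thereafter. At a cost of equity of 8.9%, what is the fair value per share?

Three-stage DDM. Project D₁…D_5; terminal Gordon value at t=5 with g = 0.028; discount at r = 0.089.
D_1 = 11.3776
D_2 = 13.6406
D_3 = 14.4999
D_4 = 15.4134
D_5 = 16.3845
TV_5 = 16.8432/(0.089−0.028) = 276.1183
P₀ = Σ Dₜ/(1+r)ᵗ + TV_5/(1+r)^5 = 235.1178

$235.12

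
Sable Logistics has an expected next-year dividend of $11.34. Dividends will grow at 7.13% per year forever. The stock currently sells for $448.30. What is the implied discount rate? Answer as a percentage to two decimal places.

Rearranging the constant-growth DDM: r = D₁/P₀ + g.
r = 11.3400 / 448.30 + 0.0713 = 0.02530 + 0.0713 = 0.09660

9.66%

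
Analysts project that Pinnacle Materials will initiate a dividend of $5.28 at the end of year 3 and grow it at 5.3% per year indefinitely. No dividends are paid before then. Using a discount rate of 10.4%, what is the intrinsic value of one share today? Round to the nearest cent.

Deferred-dividend DDM. At t=2 the remaining stream is a growing perpetuity with first payment D_3 = 5.28.
V_2 = D_3/(r−g) = 5.28/(0.104−0.053) = 103.5294
P₀ = V_2/(1+r)^2 = 103.5294/(1+0.104)^2 = 84.9426

$84.94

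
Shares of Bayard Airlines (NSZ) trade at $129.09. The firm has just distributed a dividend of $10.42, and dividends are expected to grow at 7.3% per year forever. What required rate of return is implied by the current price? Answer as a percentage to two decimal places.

Rearranging the constant-growth DDM: r = D₁/P₀ + g.
D₁ = 10.42 × (1 + 0.073) = 11.1807.
r = 11.1807 / 129.09 + 0.073 = 0.08661 + 0.073 = 0.15961

15.96%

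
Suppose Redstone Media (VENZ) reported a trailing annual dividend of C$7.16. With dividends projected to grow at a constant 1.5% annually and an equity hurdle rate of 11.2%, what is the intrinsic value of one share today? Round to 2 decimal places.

C$74.92

Gordon growth model: P₀ = D₁/(r − g). D₁ = 7.16 × (1 + 0.015) = 7.2674.
P₀ = 7.2674 / (0.112 − 0.015) = 7.2674 / 0.097 = 74.9216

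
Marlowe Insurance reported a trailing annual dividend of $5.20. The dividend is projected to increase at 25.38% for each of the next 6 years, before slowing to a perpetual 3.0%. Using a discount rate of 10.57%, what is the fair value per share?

Two-stage DDM. Project D₁…D_6 at 0.2538, terminal growth 0.03, discount at r = 0.1057.
D_1 = 6.5198
D_2 = 8.1745
D_3 = 10.2492
D_4 = 12.8504
D_5 = 16.1118
D_6 = 20.2010
Terminal value at t=6: TV = D_7/(r−g) = 20.8070/(0.1057−0.03) = 274.8617
P₀ = 6.5198/(1+0.1057)^1 + 8.1745/(1+0.1057)^2 + 10.2492/(1+0.1057)^3 + 12.8504/(1+0.1057)^4 + 16.1118/(1+0.1057)^5 + 20.2010/(1+0.1057)^6 + 274.8617/(1+0.1057)^6 = 199.9805

$199.98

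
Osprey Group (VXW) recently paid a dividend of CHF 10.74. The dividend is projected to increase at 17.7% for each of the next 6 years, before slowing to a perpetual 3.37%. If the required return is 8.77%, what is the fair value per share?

Two-stage DDM. Project D₁…D_6 at 0.177, terminal growth 0.0337, discount at r = 0.0877.
D_1 = 12.6410
D_2 = 14.8784
D_3 = 17.5119
D_4 = 20.6115
D_5 = 24.2598
D_6 = 28.5537
Terminal value at t=6: TV = D_7/(r−g) = 29.5160/(0.0877−0.0337) = 546.5927
P₀ = 12.6410/(1+0.0877)^1 + 14.8784/(1+0.0877)^2 + 17.5119/(1+0.0877)^3 + 20.6115/(1+0.0877)^4 + 24.2598/(1+0.0877)^5 + 28.5537/(1+0.0877)^6 + 546.5927/(1+0.0877)^6 = 415.7813

CHF 415.78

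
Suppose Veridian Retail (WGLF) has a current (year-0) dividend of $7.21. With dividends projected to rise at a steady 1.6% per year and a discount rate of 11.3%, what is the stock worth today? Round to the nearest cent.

$75.52

Gordon growth model: P₀ = D₁/(r − g). D₁ = 7.21 × (1 + 0.016) = 7.3254.
P₀ = 7.3254 / (0.113 − 0.016) = 7.3254 / 0.097 = 75.5192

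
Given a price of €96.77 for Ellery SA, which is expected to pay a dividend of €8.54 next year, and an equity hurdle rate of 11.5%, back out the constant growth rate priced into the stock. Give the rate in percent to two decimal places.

2.67%

From P₀ = D₁/(r − g), the implied growth is g = r − D₁/P₀.
g = 0.115 − 8.54/96.77 = 0.115 − 0.08825 = 0.02675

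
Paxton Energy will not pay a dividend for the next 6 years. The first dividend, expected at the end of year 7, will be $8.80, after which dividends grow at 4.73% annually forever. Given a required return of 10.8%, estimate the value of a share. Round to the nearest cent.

Deferred-dividend DDM. At t=6 the remaining stream is a growing perpetuity with first payment D_7 = 8.80.
V_6 = D_7/(r−g) = 8.80/(0.108−0.0473) = 144.9753
P₀ = V_6/(1+r)^6 = 144.9753/(1+0.108)^6 = 78.3530

$78.35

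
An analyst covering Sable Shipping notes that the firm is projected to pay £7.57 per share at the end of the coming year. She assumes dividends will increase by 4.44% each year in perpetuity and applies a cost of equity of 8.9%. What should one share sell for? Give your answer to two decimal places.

Gordon growth model: P₀ = D₁/(r − g), with D₁ = 7.57 given directly.
P₀ = 7.5700 / (0.089 − 0.0444) = 7.5700 / 0.0446 = 169.7309

£169.73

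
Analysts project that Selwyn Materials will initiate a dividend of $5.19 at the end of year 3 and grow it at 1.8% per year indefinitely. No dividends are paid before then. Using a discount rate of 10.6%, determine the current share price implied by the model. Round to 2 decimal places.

Deferred-dividend DDM. At t=2 the remaining stream is a growing perpetuity with first payment D_3 = 5.19.
V_2 = D_3/(r−g) = 5.19/(0.106−0.018) = 58.9773
P₀ = V_2/(1+r)^2 = 58.9773/(1+0.106)^2 = 48.2141

$48.21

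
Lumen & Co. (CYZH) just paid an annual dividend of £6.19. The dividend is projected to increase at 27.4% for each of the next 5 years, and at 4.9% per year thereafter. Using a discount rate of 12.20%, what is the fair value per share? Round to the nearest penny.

£213.93

Two-stage DDM. Project D₁…D_5 at 0.274, terminal growth 0.049, discount at r = 0.122.
D_1 = 7.8861
D_2 = 10.0468
D_3 = 12.7997
D_4 = 16.3068
D_5 = 20.7748
Terminal value at t=5: TV = D_6/(r−g) = 21.7928/(0.122−0.049) = 298.5317
P₀ = 7.8861/(1+0.122)^1 + 10.0468/(1+0.122)^2 + 12.7997/(1+0.122)^3 + 16.3068/(1+0.122)^4 + 20.7748/(1+0.122)^5 + 298.5317/(1+0.122)^5 = 213.9348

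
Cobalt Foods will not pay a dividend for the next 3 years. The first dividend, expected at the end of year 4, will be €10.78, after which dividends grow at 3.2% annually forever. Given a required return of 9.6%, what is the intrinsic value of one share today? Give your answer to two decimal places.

Deferred-dividend DDM. At t=3 the remaining stream is a growing perpetuity with first payment D_4 = 10.78.
V_3 = D_4/(r−g) = 10.78/(0.096−0.032) = 168.4375
P₀ = V_3/(1+r)^3 = 168.4375/(1+0.096)^3 = 127.9402

€127.94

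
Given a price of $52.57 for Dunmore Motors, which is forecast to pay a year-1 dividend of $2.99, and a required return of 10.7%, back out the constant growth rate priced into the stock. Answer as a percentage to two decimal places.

5.01%

From P₀ = D₁/(r − g), the implied growth is g = r − D₁/P₀.
g = 0.107 − 2.99/52.57 = 0.107 − 0.05688 = 0.05012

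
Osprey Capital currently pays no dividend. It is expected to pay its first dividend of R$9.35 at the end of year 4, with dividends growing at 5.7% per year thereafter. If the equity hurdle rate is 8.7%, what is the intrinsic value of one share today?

R$242.66

Deferred-dividend DDM. At t=3 the remaining stream is a growing perpetuity with first payment D_4 = 9.35.
V_3 = D_4/(r−g) = 9.35/(0.087−0.057) = 311.6667
P₀ = V_3/(1+r)^3 = 311.6667/(1+0.087)^3 = 242.6620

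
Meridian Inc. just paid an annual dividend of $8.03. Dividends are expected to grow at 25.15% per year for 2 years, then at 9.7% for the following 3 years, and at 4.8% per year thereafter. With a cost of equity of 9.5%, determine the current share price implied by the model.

$286.42

Three-stage DDM. Project D₁…D_5; terminal Gordon value at t=5 with g = 0.048; discount at r = 0.095.
D_1 = 10.0495
D_2 = 12.5770
D_3 = 13.7970
D_4 = 15.1353
D_5 = 16.6034
TV_5 = 17.4004/(0.095−0.048) = 370.2206
P₀ = Σ Dₜ/(1+r)ᵗ + TV_5/(1+r)^5 = 286.4246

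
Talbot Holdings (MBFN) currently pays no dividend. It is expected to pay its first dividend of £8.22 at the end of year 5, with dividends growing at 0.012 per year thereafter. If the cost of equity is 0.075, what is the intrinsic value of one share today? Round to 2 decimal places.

£97.70

Deferred-dividend DDM. At t=4 the remaining stream is a growing perpetuity with first payment D_5 = 8.22.
V_4 = D_5/(r−g) = 8.22/(0.075−0.012) = 130.4762
P₀ = V_4/(1+r)^4 = 130.4762/(1+0.075)^4 = 97.7006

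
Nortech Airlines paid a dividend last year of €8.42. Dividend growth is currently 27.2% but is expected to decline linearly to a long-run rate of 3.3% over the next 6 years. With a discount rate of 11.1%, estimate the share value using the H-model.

H-model: P₀ = D₀[(1+g_L) + H(g_S−g_L)]/(r−g_L), with H = 6/2 = 3.
P₀ = 8.42 × [(1+0.033) + 3×(0.272−0.033)] / (0.111−0.033)
   = 8.42 × 1.7500 / 0.078 = 188.9103

€188.91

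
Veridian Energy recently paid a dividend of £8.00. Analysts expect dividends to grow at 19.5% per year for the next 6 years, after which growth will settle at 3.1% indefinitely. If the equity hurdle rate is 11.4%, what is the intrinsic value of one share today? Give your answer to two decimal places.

Two-stage DDM. Project D₁…D_6 at 0.195, terminal growth 0.031, discount at r = 0.114.
D_1 = 9.5600
D_2 = 11.4242
D_3 = 13.6519
D_4 = 16.3140
D_5 = 19.4953
D_6 = 23.2969
Terminal value at t=6: TV = D_7/(r−g) = 24.0191/(0.114−0.031) = 289.3863
P₀ = 9.5600/(1+0.114)^1 + 11.4242/(1+0.114)^2 + 13.6519/(1+0.114)^3 + 16.3140/(1+0.114)^4 + 19.4953/(1+0.114)^5 + 23.2969/(1+0.114)^6 + 289.3863/(1+0.114)^6 = 213.2225

£213.22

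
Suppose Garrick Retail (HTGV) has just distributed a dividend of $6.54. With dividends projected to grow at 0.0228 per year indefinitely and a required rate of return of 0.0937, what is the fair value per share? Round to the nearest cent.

$94.35

Gordon growth model: P₀ = D₁/(r − g). D₁ = 6.54 × (1 + 0.0228) = 6.6891.
P₀ = 6.6891 / (0.0937 − 0.0228) = 6.6891 / 0.0709 = 94.3457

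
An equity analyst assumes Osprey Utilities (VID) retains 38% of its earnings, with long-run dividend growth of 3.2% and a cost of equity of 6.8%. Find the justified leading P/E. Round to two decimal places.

Payout ratio b = 1 − 0.38 = 0.62.
Justified leading P/E = b/(r−g) = 0.62/(0.068−0.032) = 17.2222

17.22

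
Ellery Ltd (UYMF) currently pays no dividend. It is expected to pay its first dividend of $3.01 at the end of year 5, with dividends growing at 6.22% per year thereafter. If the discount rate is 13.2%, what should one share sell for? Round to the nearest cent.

$26.26

Deferred-dividend DDM. At t=4 the remaining stream is a growing perpetuity with first payment D_5 = 3.01.
V_4 = D_5/(r−g) = 3.01/(0.132−0.0622) = 43.1232
P₀ = V_4/(1+r)^4 = 43.1232/(1+0.132)^4 = 26.2619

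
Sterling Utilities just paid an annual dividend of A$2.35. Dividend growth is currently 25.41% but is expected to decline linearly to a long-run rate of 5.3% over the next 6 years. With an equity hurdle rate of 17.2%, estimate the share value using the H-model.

H-model: P₀ = D₀[(1+g_L) + H(g_S−g_L)]/(r−g_L), with H = 6/2 = 3.
P₀ = 2.35 × [(1+0.053) + 3×(0.2541−0.053)] / (0.172−0.053)
   = 2.35 × 1.6563 / 0.119 = 32.7084

A$32.71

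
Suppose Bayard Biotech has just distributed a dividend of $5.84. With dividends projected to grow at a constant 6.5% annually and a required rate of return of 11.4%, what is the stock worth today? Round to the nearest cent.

$126.93

Gordon growth model: P₀ = D₁/(r − g). D₁ = 5.84 × (1 + 0.065) = 6.2196.
P₀ = 6.2196 / (0.114 − 0.065) = 6.2196 / 0.049 = 126.9306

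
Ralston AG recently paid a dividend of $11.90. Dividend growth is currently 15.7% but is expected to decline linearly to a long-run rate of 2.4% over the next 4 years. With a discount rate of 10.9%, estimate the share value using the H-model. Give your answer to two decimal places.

H-model: P₀ = D₀[(1+g_L) + H(g_S−g_L)]/(r−g_L), with H = 4/2 = 2.
P₀ = 11.90 × [(1+0.024) + 2×(0.157−0.024)] / (0.109−0.024)
   = 11.90 × 1.2900 / 0.085 = 180.6000

$180.60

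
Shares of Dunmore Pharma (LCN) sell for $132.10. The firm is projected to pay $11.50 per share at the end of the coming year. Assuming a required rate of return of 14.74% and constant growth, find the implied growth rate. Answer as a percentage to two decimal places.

6.03%

From P₀ = D₁/(r − g), the implied growth is g = r − D₁/P₀.
g = 0.1474 − 11.50/132.10 = 0.1474 − 0.08706 = 0.06034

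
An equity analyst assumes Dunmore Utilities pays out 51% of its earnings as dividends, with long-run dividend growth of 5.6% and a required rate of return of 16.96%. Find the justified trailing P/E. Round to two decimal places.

4.74

Justified trailing P/E = b(1+g)/(r−g) = 0.51×(1+0.056)/(0.1696−0.056) = 4.7408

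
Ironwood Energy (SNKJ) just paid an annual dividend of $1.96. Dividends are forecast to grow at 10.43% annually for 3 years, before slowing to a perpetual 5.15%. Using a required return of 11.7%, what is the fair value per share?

$36.15

Two-stage DDM. Project D₁…D_3 at 0.1043, terminal growth 0.0515, discount at r = 0.117.
D_1 = 2.1644
D_2 = 2.3902
D_3 = 2.6395
Terminal value at t=3: TV = D_4/(r−g) = 2.7754/(0.117−0.0515) = 42.3726
P₀ = 2.1644/(1+0.117)^1 + 2.3902/(1+0.117)^2 + 2.6395/(1+0.117)^3 + 42.3726/(1+0.117)^3 = 36.1510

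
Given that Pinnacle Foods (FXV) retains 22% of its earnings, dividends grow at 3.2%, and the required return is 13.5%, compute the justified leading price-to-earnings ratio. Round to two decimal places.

Payout ratio b = 1 − 0.22 = 0.78.
Justified leading P/E = b/(r−g) = 0.78/(0.135−0.032) = 7.5728

7.57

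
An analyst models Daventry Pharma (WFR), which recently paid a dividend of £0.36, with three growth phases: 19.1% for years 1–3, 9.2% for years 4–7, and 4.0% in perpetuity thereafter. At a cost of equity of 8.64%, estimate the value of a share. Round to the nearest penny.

£14.08

Three-stage DDM. Project D₁…D_7; terminal Gordon value at t=7 with g = 0.04; discount at r = 0.0864.
D_1 = 0.4288
D_2 = 0.5107
D_3 = 0.6082
D_4 = 0.6641
D_5 = 0.7252
D_6 = 0.7920
D_7 = 0.8648
TV_7 = 0.8994/(0.0864−0.04) = 19.3840
P₀ = Σ Dₜ/(1+r)ᵗ + TV_7/(1+r)^7 = 14.0756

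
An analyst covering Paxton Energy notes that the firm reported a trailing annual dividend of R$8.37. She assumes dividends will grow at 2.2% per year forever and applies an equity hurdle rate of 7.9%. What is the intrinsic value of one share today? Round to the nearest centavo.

Gordon growth model: P₀ = D₁/(r − g). D₁ = 8.37 × (1 + 0.022) = 8.5541.
P₀ = 8.5541 / (0.079 − 0.022) = 8.5541 / 0.057 = 150.0726

R$150.07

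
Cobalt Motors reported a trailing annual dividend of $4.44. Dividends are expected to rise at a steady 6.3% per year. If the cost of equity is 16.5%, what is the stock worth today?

$46.27

Gordon growth model: P₀ = D₁/(r − g). D₁ = 4.44 × (1 + 0.063) = 4.7197.
P₀ = 4.7197 / (0.165 − 0.063) = 4.7197 / 0.102 = 46.2718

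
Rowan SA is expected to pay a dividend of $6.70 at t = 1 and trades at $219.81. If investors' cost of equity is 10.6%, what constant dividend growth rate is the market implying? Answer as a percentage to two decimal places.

7.55%

From P₀ = D₁/(r − g), the implied growth is g = r − D₁/P₀.
g = 0.106 − 6.70/219.81 = 0.106 − 0.03048 = 0.07552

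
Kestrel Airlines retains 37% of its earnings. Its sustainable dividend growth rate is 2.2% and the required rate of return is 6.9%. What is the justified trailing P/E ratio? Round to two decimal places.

Payout ratio b = 1 − 0.37 = 0.63.
Justified trailing P/E = b(1+g)/(r−g) = 0.63×(1+0.022)/(0.069−0.022) = 13.6991

13.70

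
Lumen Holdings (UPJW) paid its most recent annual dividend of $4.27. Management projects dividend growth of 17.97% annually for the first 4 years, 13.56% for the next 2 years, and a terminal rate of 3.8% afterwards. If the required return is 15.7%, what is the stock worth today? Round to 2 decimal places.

$65.69

Three-stage DDM. Project D₁…D_6; terminal Gordon value at t=6 with g = 0.038; discount at r = 0.157.
D_1 = 5.0373
D_2 = 5.9425
D_3 = 7.0104
D_4 = 8.2702
D_5 = 9.3916
D_6 = 10.6651
TV_6 = 11.0704/(0.157−0.038) = 93.0284
P₀ = Σ Dₜ/(1+r)ᵗ + TV_6/(1+r)^6 = 65.6907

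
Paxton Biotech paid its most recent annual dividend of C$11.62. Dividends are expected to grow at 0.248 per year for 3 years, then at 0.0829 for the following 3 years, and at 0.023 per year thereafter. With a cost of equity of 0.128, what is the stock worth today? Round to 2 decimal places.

Three-stage DDM. Project D₁…D_6; terminal Gordon value at t=6 with g = 0.023; discount at r = 0.128.
D_1 = 14.5018
D_2 = 18.0982
D_3 = 22.5865
D_4 = 24.4590
D_5 = 26.4866
D_6 = 28.6824
TV_6 = 29.3421/(0.128−0.023) = 279.4482
P₀ = Σ Dₜ/(1+r)ᵗ + TV_6/(1+r)^6 = 222.0109

C$222.01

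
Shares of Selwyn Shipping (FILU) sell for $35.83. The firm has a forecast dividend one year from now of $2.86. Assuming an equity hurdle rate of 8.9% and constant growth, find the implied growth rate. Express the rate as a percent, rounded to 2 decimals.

From P₀ = D₁/(r − g), the implied growth is g = r − D₁/P₀.
g = 0.089 − 2.86/35.83 = 0.089 − 0.07982 = 0.00918

0.92%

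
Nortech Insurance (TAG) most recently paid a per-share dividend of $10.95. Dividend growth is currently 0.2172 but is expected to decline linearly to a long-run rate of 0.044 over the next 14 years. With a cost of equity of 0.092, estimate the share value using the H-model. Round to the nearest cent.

$514.74

H-model: P₀ = D₀[(1+g_L) + H(g_S−g_L)]/(r−g_L), with H = 14/2 = 7.
P₀ = 10.95 × [(1+0.044) + 7×(0.2172−0.044)] / (0.092−0.044)
   = 10.95 × 2.2564 / 0.048 = 514.7413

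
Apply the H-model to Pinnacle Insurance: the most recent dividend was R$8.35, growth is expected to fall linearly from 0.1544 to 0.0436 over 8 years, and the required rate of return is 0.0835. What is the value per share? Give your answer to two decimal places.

H-model: P₀ = D₀[(1+g_L) + H(g_S−g_L)]/(r−g_L), with H = 8/2 = 4.
P₀ = 8.35 × [(1+0.0436) + 4×(0.1544−0.0436)] / (0.0835−0.0436)
   = 8.35 × 1.4868 / 0.0399 = 311.1474

R$311.15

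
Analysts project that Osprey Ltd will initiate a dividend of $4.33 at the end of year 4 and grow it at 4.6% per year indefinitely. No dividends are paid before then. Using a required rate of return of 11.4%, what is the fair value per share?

$46.06

Deferred-dividend DDM. At t=3 the remaining stream is a growing perpetuity with first payment D_4 = 4.33.
V_3 = D_4/(r−g) = 4.33/(0.114−0.046) = 63.6765
P₀ = V_3/(1+r)^3 = 63.6765/(1+0.114)^3 = 46.0599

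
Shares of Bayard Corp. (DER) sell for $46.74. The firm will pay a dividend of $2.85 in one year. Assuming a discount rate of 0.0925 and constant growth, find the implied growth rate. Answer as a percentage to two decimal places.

3.15%

From P₀ = D₁/(r − g), the implied growth is g = r − D₁/P₀.
g = 0.0925 − 2.85/46.74 = 0.0925 − 0.06098 = 0.03152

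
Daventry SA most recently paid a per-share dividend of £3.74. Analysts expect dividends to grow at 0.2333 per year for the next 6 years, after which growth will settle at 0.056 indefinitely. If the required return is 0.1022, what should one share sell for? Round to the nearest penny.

Two-stage DDM. Project D₁…D_6 at 0.2333, terminal growth 0.056, discount at r = 0.1022.
D_1 = 4.6125
D_2 = 5.6886
D_3 = 7.0158
D_4 = 8.6526
D_5 = 10.6712
D_6 = 13.1609
Terminal value at t=6: TV = D_7/(r−g) = 13.8979/(0.1022−0.056) = 300.8195
P₀ = 4.6125/(1+0.1022)^1 + 5.6886/(1+0.1022)^2 + 7.0158/(1+0.1022)^3 + 8.6526/(1+0.1022)^4 + 10.6712/(1+0.1022)^5 + 13.1609/(1+0.1022)^6 + 300.8195/(1+0.1022)^6 = 201.6517

£201.65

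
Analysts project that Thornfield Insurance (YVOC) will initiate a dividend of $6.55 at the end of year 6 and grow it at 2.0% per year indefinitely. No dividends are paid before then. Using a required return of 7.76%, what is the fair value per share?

Deferred-dividend DDM. At t=5 the remaining stream is a growing perpetuity with first payment D_6 = 6.55.
V_5 = D_6/(r−g) = 6.55/(0.0776−0.02) = 113.7153
P₀ = V_5/(1+r)^5 = 113.7153/(1+0.0776)^5 = 78.2584

$78.26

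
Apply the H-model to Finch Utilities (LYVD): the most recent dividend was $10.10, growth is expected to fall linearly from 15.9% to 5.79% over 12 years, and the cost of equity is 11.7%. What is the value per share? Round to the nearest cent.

H-model: P₀ = D₀[(1+g_L) + H(g_S−g_L)]/(r−g_L), with H = 12/2 = 6.
P₀ = 10.10 × [(1+0.0579) + 6×(0.159−0.0579)] / (0.117−0.0579)
   = 10.10 × 1.6645 / 0.0591 = 284.4577

$284.46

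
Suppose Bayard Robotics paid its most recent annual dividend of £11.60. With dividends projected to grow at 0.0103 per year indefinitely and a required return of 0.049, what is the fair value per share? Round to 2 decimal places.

Gordon growth model: P₀ = D₁/(r − g). D₁ = 11.60 × (1 + 0.0103) = 11.7195.
P₀ = 11.7195 / (0.049 − 0.0103) = 11.7195 / 0.0387 = 302.8289

£302.83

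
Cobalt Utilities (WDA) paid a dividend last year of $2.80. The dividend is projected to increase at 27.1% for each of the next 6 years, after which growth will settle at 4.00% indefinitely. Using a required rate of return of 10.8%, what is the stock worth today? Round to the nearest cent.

$125.48

Two-stage DDM. Project D₁…D_6 at 0.271, terminal growth 0.04, discount at r = 0.108.
D_1 = 3.5588
D_2 = 4.5232
D_3 = 5.7490
D_4 = 7.3070
D_5 = 9.2872
D_6 = 11.8041
Terminal value at t=6: TV = D_7/(r−g) = 12.2762/(0.108−0.04) = 180.5327
P₀ = 3.5588/(1+0.108)^1 + 4.5232/(1+0.108)^2 + 5.7490/(1+0.108)^3 + 7.3070/(1+0.108)^4 + 9.2872/(1+0.108)^5 + 11.8041/(1+0.108)^6 + 180.5327/(1+0.108)^6 = 125.4822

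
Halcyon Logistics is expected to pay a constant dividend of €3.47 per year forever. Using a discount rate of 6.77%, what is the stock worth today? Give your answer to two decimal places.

€51.26

Zero-growth DDM (perpetuity): P₀ = D/r = 3.47 / 0.0677 = 51.2555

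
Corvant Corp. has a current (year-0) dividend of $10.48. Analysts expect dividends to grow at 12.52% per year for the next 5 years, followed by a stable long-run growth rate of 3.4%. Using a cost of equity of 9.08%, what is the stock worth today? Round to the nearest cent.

Two-stage DDM. Project D₁…D_5 at 0.1252, terminal growth 0.034, discount at r = 0.0908.
D_1 = 11.7921
D_2 = 13.2685
D_3 = 14.9297
D_4 = 16.7989
D_5 = 18.9021
Terminal value at t=5: TV = D_6/(r−g) = 19.5448/(0.0908−0.034) = 344.0980
P₀ = 11.7921/(1+0.0908)^1 + 13.2685/(1+0.0908)^2 + 14.9297/(1+0.0908)^3 + 16.7989/(1+0.0908)^4 + 18.9021/(1+0.0908)^5 + 344.0980/(1+0.0908)^5 = 280.3922

$280.39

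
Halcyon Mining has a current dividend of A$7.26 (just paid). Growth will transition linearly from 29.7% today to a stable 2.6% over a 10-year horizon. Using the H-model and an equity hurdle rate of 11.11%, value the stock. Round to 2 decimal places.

H-model: P₀ = D₀[(1+g_L) + H(g_S−g_L)]/(r−g_L), with H = 10/2 = 5.
P₀ = 7.26 × [(1+0.026) + 5×(0.297−0.026)] / (0.1111−0.026)
   = 7.26 × 2.3810 / 0.0851 = 203.1264

A$203.13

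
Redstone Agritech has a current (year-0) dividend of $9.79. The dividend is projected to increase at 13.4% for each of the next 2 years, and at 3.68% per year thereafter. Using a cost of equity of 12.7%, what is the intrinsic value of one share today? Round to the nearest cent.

$133.70

Two-stage DDM. Project D₁…D_2 at 0.134, terminal growth 0.0368, discount at r = 0.127.
D_1 = 11.1019
D_2 = 12.5895
Terminal value at t=2: TV = D_3/(r−g) = 13.0528/(0.127−0.0368) = 144.7096
P₀ = 11.1019/(1+0.127)^1 + 12.5895/(1+0.127)^2 + 144.7096/(1+0.127)^2 = 133.6958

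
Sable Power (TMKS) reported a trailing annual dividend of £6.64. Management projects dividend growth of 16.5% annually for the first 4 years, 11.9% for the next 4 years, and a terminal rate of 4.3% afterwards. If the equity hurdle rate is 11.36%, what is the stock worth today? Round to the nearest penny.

Three-stage DDM. Project D₁…D_8; terminal Gordon value at t=8 with g = 0.043; discount at r = 0.1136.
D_1 = 7.7356
D_2 = 9.0120
D_3 = 10.4989
D_4 = 12.2313
D_5 = 13.6868
D_6 = 15.3155
D_7 = 17.1381
D_8 = 19.1775
TV_8 = 20.0021/(0.1136−0.043) = 283.3164
P₀ = Σ Dₜ/(1+r)ᵗ + TV_8/(1+r)^8 = 181.7657

£181.77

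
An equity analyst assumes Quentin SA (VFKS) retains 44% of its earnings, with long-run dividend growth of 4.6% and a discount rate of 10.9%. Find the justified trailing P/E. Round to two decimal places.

Payout ratio b = 1 − 0.44 = 0.56.
Justified trailing P/E = b(1+g)/(r−g) = 0.56×(1+0.046)/(0.109−0.046) = 9.2978

9.30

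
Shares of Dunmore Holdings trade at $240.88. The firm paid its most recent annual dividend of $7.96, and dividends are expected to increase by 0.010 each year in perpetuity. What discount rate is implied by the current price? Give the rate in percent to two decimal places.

Rearranging the constant-growth DDM: r = D₁/P₀ + g.
D₁ = 7.96 × (1 + 0.01) = 8.0396.
r = 8.0396 / 240.88 + 0.01 = 0.03338 + 0.01 = 0.04338

4.34%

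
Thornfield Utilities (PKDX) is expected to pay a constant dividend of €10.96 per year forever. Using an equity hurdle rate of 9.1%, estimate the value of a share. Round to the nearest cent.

€120.44

Zero-growth DDM (perpetuity): P₀ = D/r = 10.96 / 0.091 = 120.4396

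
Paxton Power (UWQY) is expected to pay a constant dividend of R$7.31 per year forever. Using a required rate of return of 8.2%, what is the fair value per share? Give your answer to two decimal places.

Zero-growth DDM (perpetuity): P₀ = D/r = 7.31 / 0.082 = 89.1463

R$89.15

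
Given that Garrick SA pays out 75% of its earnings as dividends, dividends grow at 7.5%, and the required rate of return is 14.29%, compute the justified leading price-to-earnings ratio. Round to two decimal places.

Justified leading P/E = b/(r−g) = 0.75/(0.1429−0.075) = 11.0457

11.05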